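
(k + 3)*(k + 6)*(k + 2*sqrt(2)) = k^3 + 2*sqrt(2)*k^2 + 9*k^2 + 18*k + 18*sqrt(2)*k + 36*sqrt(2)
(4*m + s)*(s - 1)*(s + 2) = 4*m*s^2 + 4*m*s - 8*m + s^3 + s^2 - 2*s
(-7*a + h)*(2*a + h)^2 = -28*a^3 - 24*a^2*h - 3*a*h^2 + h^3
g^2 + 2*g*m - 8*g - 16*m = (g - 8)*(g + 2*m)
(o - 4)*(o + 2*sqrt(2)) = o^2 - 4*o + 2*sqrt(2)*o - 8*sqrt(2)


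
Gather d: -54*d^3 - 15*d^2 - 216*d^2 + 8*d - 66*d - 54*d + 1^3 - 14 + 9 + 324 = -54*d^3 - 231*d^2 - 112*d + 320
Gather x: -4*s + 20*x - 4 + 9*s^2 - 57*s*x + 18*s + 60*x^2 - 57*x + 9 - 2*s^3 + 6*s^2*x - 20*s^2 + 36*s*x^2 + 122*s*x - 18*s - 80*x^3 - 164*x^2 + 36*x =-2*s^3 - 11*s^2 - 4*s - 80*x^3 + x^2*(36*s - 104) + x*(6*s^2 + 65*s - 1) + 5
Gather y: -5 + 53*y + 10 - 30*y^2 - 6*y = -30*y^2 + 47*y + 5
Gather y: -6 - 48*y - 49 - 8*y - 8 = -56*y - 63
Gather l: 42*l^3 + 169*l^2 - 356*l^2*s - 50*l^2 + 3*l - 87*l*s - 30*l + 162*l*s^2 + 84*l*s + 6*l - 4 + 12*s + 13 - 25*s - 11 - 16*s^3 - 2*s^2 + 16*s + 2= 42*l^3 + l^2*(119 - 356*s) + l*(162*s^2 - 3*s - 21) - 16*s^3 - 2*s^2 + 3*s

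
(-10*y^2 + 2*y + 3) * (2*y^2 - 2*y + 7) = -20*y^4 + 24*y^3 - 68*y^2 + 8*y + 21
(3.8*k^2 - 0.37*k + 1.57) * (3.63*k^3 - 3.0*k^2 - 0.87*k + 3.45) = 13.794*k^5 - 12.7431*k^4 + 3.5031*k^3 + 8.7219*k^2 - 2.6424*k + 5.4165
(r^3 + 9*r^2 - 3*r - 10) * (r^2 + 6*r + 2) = r^5 + 15*r^4 + 53*r^3 - 10*r^2 - 66*r - 20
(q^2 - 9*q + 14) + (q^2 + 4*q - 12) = 2*q^2 - 5*q + 2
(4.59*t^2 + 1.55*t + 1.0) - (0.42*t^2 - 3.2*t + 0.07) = 4.17*t^2 + 4.75*t + 0.93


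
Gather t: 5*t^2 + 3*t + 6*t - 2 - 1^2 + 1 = 5*t^2 + 9*t - 2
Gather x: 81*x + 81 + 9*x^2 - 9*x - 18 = 9*x^2 + 72*x + 63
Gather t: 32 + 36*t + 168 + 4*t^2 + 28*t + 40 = 4*t^2 + 64*t + 240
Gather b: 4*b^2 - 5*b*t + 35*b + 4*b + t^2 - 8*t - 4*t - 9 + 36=4*b^2 + b*(39 - 5*t) + t^2 - 12*t + 27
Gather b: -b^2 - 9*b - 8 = -b^2 - 9*b - 8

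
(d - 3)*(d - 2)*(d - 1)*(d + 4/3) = d^4 - 14*d^3/3 + 3*d^2 + 26*d/3 - 8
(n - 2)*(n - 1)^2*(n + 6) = n^4 + 2*n^3 - 19*n^2 + 28*n - 12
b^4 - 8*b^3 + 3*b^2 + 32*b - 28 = (b - 7)*(b - 2)*(b - 1)*(b + 2)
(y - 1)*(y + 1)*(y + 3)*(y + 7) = y^4 + 10*y^3 + 20*y^2 - 10*y - 21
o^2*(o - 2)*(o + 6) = o^4 + 4*o^3 - 12*o^2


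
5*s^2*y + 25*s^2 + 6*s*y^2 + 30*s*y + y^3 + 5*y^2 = (s + y)*(5*s + y)*(y + 5)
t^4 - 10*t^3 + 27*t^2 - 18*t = t*(t - 6)*(t - 3)*(t - 1)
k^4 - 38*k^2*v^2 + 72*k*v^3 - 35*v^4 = (k - 5*v)*(k - v)^2*(k + 7*v)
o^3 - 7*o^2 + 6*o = o*(o - 6)*(o - 1)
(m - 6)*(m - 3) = m^2 - 9*m + 18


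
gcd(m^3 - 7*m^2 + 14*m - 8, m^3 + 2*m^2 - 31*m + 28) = m^2 - 5*m + 4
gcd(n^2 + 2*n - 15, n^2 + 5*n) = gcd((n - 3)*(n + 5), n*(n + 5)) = n + 5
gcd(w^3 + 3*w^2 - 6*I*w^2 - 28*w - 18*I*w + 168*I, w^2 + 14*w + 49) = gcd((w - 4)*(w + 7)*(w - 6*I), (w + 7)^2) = w + 7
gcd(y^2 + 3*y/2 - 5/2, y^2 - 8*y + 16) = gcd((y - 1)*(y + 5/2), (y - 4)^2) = 1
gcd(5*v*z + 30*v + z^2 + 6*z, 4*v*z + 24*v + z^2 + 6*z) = z + 6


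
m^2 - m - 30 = (m - 6)*(m + 5)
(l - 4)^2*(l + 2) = l^3 - 6*l^2 + 32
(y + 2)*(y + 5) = y^2 + 7*y + 10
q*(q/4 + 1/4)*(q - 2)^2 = q^4/4 - 3*q^3/4 + q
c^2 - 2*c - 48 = (c - 8)*(c + 6)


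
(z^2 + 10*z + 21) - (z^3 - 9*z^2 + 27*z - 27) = -z^3 + 10*z^2 - 17*z + 48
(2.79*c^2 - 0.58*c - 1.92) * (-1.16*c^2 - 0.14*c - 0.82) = -3.2364*c^4 + 0.2822*c^3 + 0.0206*c^2 + 0.7444*c + 1.5744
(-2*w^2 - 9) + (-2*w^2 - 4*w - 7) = -4*w^2 - 4*w - 16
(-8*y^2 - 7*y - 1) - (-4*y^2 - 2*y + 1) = -4*y^2 - 5*y - 2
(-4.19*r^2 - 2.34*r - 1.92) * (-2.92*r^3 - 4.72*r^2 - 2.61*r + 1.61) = 12.2348*r^5 + 26.6096*r^4 + 27.5871*r^3 + 8.4239*r^2 + 1.2438*r - 3.0912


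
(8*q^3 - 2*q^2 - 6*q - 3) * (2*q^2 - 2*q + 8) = 16*q^5 - 20*q^4 + 56*q^3 - 10*q^2 - 42*q - 24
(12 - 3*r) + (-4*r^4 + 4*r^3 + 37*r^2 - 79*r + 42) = -4*r^4 + 4*r^3 + 37*r^2 - 82*r + 54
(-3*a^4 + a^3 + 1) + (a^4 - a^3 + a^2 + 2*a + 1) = -2*a^4 + a^2 + 2*a + 2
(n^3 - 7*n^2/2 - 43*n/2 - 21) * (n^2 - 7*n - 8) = n^5 - 21*n^4/2 - 5*n^3 + 315*n^2/2 + 319*n + 168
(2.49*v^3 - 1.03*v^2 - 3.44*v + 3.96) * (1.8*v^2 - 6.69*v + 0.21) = 4.482*v^5 - 18.5121*v^4 + 1.2216*v^3 + 29.9253*v^2 - 27.2148*v + 0.8316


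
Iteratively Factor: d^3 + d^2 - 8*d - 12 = (d + 2)*(d^2 - d - 6) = (d - 3)*(d + 2)*(d + 2)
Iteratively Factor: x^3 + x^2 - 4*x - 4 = (x + 1)*(x^2 - 4) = (x - 2)*(x + 1)*(x + 2)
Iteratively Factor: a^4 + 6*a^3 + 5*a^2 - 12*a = (a - 1)*(a^3 + 7*a^2 + 12*a) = a*(a - 1)*(a^2 + 7*a + 12) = a*(a - 1)*(a + 4)*(a + 3)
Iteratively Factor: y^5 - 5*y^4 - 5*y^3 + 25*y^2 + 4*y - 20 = (y + 2)*(y^4 - 7*y^3 + 9*y^2 + 7*y - 10) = (y - 2)*(y + 2)*(y^3 - 5*y^2 - y + 5) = (y - 2)*(y - 1)*(y + 2)*(y^2 - 4*y - 5) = (y - 5)*(y - 2)*(y - 1)*(y + 2)*(y + 1)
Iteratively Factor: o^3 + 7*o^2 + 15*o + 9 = (o + 1)*(o^2 + 6*o + 9) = (o + 1)*(o + 3)*(o + 3)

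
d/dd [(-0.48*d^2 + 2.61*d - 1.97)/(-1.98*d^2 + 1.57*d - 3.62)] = (4.4142*d^2 - 4.326*d - 6.3553)/(3.9204*d^4 - 6.2172*d^3 + 16.8001*d^2 - 11.3668*d + 13.1044)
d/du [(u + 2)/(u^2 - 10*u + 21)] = (u^2 - 10*u - 2*(u - 5)*(u + 2) + 21)/(u^2 - 10*u + 21)^2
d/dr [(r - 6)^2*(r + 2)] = (r - 6)*(3*r - 2)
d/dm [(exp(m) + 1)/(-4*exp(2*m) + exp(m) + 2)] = ((exp(m) + 1)*(8*exp(m) - 1) - 4*exp(2*m) + exp(m) + 2)*exp(m)/(-4*exp(2*m) + exp(m) + 2)^2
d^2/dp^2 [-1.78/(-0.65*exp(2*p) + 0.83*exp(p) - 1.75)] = ((1.4774 - 4.628*exp(p))*(0.65*exp(2*p) - 0.83*exp(p) + 1.75) + 1.78*(1.3*exp(p) - 0.83)*(2.6*exp(p) - 1.66)*exp(p))*exp(p)/(0.65*exp(2*p) - 0.83*exp(p) + 1.75)^3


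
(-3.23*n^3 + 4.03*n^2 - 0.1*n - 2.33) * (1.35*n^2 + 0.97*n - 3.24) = -4.3605*n^5 + 2.3074*n^4 + 14.2393*n^3 - 16.2997*n^2 - 1.9361*n + 7.5492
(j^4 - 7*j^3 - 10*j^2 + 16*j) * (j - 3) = j^5 - 10*j^4 + 11*j^3 + 46*j^2 - 48*j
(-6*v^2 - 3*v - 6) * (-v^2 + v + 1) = 6*v^4 - 3*v^3 - 3*v^2 - 9*v - 6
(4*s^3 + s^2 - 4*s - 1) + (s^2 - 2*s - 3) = 4*s^3 + 2*s^2 - 6*s - 4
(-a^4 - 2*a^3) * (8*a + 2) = -8*a^5 - 18*a^4 - 4*a^3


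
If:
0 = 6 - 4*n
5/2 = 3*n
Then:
No Solution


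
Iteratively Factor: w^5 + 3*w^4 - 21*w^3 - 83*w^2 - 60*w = (w + 1)*(w^4 + 2*w^3 - 23*w^2 - 60*w) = w*(w + 1)*(w^3 + 2*w^2 - 23*w - 60) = w*(w + 1)*(w + 3)*(w^2 - w - 20) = w*(w + 1)*(w + 3)*(w + 4)*(w - 5)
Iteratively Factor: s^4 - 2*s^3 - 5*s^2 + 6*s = (s - 3)*(s^3 + s^2 - 2*s) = (s - 3)*(s + 2)*(s^2 - s) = (s - 3)*(s - 1)*(s + 2)*(s)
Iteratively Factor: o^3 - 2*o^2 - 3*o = (o + 1)*(o^2 - 3*o) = o*(o + 1)*(o - 3)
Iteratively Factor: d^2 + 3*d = (d)*(d + 3)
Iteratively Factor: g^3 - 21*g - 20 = (g + 1)*(g^2 - g - 20) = (g - 5)*(g + 1)*(g + 4)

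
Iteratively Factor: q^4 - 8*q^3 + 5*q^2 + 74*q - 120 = (q + 3)*(q^3 - 11*q^2 + 38*q - 40) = (q - 5)*(q + 3)*(q^2 - 6*q + 8) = (q - 5)*(q - 2)*(q + 3)*(q - 4)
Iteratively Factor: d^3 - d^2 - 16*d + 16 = (d - 4)*(d^2 + 3*d - 4) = (d - 4)*(d + 4)*(d - 1)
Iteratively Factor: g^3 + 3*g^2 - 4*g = (g)*(g^2 + 3*g - 4) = g*(g + 4)*(g - 1)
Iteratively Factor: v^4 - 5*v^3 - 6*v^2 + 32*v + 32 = (v - 4)*(v^3 - v^2 - 10*v - 8) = (v - 4)*(v + 2)*(v^2 - 3*v - 4) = (v - 4)^2*(v + 2)*(v + 1)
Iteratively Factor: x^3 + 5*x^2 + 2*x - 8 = (x - 1)*(x^2 + 6*x + 8) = (x - 1)*(x + 2)*(x + 4)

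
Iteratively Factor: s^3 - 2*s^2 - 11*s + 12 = (s - 1)*(s^2 - s - 12) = (s - 1)*(s + 3)*(s - 4)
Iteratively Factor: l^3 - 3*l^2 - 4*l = (l - 4)*(l^2 + l) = (l - 4)*(l + 1)*(l)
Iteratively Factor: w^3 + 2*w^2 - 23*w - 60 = (w + 3)*(w^2 - w - 20) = (w + 3)*(w + 4)*(w - 5)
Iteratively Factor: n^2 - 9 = (n - 3)*(n + 3)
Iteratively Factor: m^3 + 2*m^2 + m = (m)*(m^2 + 2*m + 1) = m*(m + 1)*(m + 1)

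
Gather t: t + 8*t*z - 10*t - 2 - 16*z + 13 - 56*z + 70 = t*(8*z - 9) - 72*z + 81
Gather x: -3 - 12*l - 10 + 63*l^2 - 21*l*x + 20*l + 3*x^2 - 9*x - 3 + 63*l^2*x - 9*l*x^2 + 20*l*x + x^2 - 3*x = 63*l^2 + 8*l + x^2*(4 - 9*l) + x*(63*l^2 - l - 12) - 16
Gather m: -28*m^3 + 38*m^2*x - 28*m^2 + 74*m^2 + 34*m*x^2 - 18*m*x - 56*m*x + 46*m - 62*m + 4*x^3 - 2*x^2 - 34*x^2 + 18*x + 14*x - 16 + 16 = -28*m^3 + m^2*(38*x + 46) + m*(34*x^2 - 74*x - 16) + 4*x^3 - 36*x^2 + 32*x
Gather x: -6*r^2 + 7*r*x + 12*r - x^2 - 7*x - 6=-6*r^2 + 12*r - x^2 + x*(7*r - 7) - 6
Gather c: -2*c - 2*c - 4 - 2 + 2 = -4*c - 4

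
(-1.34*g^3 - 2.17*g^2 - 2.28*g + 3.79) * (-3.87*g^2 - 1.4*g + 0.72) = 5.1858*g^5 + 10.2739*g^4 + 10.8968*g^3 - 13.0377*g^2 - 6.9476*g + 2.7288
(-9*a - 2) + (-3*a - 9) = -12*a - 11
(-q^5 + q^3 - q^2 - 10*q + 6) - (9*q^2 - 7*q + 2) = -q^5 + q^3 - 10*q^2 - 3*q + 4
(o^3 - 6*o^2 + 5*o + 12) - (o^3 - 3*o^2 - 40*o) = -3*o^2 + 45*o + 12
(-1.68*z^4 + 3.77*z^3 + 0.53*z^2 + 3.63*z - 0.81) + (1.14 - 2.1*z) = -1.68*z^4 + 3.77*z^3 + 0.53*z^2 + 1.53*z + 0.33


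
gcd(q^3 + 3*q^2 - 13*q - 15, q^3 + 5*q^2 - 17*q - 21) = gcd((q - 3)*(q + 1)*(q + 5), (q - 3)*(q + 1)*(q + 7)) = q^2 - 2*q - 3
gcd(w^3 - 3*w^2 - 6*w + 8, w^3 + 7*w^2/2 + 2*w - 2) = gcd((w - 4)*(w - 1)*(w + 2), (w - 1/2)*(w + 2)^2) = w + 2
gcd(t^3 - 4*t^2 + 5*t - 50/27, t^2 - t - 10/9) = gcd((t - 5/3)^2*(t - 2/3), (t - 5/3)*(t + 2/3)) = t - 5/3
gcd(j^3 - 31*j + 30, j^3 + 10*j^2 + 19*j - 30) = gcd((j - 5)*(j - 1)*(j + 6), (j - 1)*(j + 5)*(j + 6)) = j^2 + 5*j - 6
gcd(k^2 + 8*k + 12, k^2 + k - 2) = k + 2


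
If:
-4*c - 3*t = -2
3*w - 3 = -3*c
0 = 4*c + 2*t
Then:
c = -1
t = 2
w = 2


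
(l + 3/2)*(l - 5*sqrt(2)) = l^2 - 5*sqrt(2)*l + 3*l/2 - 15*sqrt(2)/2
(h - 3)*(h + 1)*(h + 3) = h^3 + h^2 - 9*h - 9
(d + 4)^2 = d^2 + 8*d + 16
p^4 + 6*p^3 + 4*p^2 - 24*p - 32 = (p - 2)*(p + 2)^2*(p + 4)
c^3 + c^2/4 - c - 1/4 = (c - 1)*(c + 1/4)*(c + 1)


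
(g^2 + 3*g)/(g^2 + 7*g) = (g + 3)/(g + 7)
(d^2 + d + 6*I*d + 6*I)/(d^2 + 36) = (d + 1)/(d - 6*I)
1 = 1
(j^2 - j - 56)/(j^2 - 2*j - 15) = (-j^2 + j + 56)/(-j^2 + 2*j + 15)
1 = 1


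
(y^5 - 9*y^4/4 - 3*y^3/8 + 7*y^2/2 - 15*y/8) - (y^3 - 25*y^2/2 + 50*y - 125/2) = y^5 - 9*y^4/4 - 11*y^3/8 + 16*y^2 - 415*y/8 + 125/2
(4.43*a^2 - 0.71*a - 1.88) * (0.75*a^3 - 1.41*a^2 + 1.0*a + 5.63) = 3.3225*a^5 - 6.7788*a^4 + 4.0211*a^3 + 26.8817*a^2 - 5.8773*a - 10.5844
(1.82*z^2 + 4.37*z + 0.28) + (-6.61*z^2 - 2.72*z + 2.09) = -4.79*z^2 + 1.65*z + 2.37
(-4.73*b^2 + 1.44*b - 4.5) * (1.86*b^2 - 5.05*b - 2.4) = -8.7978*b^4 + 26.5649*b^3 - 4.29*b^2 + 19.269*b + 10.8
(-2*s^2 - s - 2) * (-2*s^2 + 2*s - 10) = 4*s^4 - 2*s^3 + 22*s^2 + 6*s + 20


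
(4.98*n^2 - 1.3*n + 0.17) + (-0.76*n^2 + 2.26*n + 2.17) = 4.22*n^2 + 0.96*n + 2.34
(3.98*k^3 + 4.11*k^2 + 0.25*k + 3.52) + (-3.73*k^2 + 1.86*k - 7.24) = 3.98*k^3 + 0.38*k^2 + 2.11*k - 3.72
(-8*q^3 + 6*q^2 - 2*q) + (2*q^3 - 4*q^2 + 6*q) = -6*q^3 + 2*q^2 + 4*q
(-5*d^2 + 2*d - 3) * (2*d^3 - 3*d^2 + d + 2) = -10*d^5 + 19*d^4 - 17*d^3 + d^2 + d - 6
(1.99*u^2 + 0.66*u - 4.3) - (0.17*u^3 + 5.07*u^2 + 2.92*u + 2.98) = -0.17*u^3 - 3.08*u^2 - 2.26*u - 7.28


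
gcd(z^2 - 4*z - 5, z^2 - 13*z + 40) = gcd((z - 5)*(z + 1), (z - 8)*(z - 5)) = z - 5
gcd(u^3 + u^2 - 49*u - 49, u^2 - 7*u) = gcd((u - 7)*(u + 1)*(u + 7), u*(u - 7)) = u - 7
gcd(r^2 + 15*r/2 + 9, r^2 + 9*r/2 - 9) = r + 6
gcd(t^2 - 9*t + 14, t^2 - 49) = t - 7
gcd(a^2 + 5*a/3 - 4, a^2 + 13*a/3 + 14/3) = 1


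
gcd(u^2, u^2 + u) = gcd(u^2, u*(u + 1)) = u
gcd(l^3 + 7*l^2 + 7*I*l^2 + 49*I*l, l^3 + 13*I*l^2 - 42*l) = l^2 + 7*I*l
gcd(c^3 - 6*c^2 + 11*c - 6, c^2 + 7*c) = 1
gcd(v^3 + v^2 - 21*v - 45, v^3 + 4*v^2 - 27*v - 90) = v^2 - 2*v - 15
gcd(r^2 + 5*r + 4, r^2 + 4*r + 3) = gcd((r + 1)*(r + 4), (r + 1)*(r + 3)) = r + 1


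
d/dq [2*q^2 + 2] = 4*q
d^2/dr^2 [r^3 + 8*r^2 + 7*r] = 6*r + 16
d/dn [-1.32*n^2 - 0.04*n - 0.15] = -2.64*n - 0.04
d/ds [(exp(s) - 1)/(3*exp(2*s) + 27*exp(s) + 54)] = ((1 - exp(s))*(2*exp(s) + 9) + exp(2*s) + 9*exp(s) + 18)*exp(s)/(3*(exp(2*s) + 9*exp(s) + 18)^2)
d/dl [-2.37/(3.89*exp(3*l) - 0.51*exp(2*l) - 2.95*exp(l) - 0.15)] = (27.6579*exp(2*l) - 2.4174*exp(l) - 6.9915)*exp(l)/(-3.89*exp(3*l) + 0.51*exp(2*l) + 2.95*exp(l) + 0.15)^2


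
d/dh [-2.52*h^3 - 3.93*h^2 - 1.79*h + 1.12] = -7.56*h^2 - 7.86*h - 1.79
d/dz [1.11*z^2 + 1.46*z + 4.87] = 2.22*z + 1.46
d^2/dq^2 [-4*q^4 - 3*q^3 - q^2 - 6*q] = -48*q^2 - 18*q - 2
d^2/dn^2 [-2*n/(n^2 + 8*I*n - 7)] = 4*(-4*n*(n + 4*I)^2 + (3*n + 8*I)*(n^2 + 8*I*n - 7))/(n^2 + 8*I*n - 7)^3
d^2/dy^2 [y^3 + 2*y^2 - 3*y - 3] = 6*y + 4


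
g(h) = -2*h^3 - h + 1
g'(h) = -6*h^2 - 1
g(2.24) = -23.72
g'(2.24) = -31.11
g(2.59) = -36.34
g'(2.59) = -41.25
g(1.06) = -2.44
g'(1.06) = -7.74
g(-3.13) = 65.46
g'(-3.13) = -59.78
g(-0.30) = 1.35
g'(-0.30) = -1.54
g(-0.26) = 1.30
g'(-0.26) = -1.41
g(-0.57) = 1.94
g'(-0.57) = -2.95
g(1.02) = -2.14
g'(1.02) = -7.24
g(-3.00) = 58.00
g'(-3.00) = -55.00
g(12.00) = -3467.00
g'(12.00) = -865.00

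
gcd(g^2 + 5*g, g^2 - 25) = g + 5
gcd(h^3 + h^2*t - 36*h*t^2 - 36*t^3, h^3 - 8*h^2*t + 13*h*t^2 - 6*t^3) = -h + 6*t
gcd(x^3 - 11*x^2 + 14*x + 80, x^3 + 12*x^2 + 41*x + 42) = x + 2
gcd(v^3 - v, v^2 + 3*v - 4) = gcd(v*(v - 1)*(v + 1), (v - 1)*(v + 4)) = v - 1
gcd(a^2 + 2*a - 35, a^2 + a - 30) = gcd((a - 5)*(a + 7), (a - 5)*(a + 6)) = a - 5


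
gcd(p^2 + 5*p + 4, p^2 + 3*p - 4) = p + 4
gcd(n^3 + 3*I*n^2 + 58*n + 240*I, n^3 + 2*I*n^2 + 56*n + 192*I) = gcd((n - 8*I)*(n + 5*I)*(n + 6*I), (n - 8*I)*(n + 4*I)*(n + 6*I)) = n^2 - 2*I*n + 48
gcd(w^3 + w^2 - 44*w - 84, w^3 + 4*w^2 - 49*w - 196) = w - 7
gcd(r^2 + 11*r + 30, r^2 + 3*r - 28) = 1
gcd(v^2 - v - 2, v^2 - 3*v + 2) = v - 2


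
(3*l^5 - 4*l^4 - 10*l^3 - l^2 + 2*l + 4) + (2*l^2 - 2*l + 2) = 3*l^5 - 4*l^4 - 10*l^3 + l^2 + 6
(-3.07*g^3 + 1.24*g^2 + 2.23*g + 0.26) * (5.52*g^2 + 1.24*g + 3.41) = -16.9464*g^5 + 3.038*g^4 + 3.3785*g^3 + 8.4288*g^2 + 7.9267*g + 0.8866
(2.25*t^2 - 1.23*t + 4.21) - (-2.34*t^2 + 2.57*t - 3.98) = 4.59*t^2 - 3.8*t + 8.19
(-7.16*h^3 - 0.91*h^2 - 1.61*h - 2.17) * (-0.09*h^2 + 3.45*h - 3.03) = 0.6444*h^5 - 24.6201*h^4 + 18.7002*h^3 - 2.6019*h^2 - 2.6082*h + 6.5751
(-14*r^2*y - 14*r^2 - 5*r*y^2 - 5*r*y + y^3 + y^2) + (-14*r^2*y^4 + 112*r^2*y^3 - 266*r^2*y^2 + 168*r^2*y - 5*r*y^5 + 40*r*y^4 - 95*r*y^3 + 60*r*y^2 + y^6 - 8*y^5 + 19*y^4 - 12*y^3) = -14*r^2*y^4 + 112*r^2*y^3 - 266*r^2*y^2 + 154*r^2*y - 14*r^2 - 5*r*y^5 + 40*r*y^4 - 95*r*y^3 + 55*r*y^2 - 5*r*y + y^6 - 8*y^5 + 19*y^4 - 11*y^3 + y^2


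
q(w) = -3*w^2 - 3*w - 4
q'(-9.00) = 51.00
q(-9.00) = -220.00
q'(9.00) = -57.00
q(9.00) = -274.00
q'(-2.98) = 14.88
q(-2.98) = -21.70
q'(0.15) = -3.90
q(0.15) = -4.52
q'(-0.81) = 1.86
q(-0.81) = -3.54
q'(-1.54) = 6.24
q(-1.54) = -6.49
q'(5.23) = -34.38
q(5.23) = -101.75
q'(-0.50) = 0.00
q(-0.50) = -3.25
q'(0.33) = -4.98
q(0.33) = -5.32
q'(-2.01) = 9.06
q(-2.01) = -10.09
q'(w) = -6*w - 3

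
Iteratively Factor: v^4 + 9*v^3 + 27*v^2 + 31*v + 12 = (v + 1)*(v^3 + 8*v^2 + 19*v + 12) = (v + 1)*(v + 3)*(v^2 + 5*v + 4) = (v + 1)*(v + 3)*(v + 4)*(v + 1)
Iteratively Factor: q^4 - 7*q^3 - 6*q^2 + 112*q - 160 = (q - 4)*(q^3 - 3*q^2 - 18*q + 40) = (q - 4)*(q - 2)*(q^2 - q - 20) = (q - 4)*(q - 2)*(q + 4)*(q - 5)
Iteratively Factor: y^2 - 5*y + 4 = (y - 1)*(y - 4)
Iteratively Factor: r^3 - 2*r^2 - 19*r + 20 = (r - 5)*(r^2 + 3*r - 4) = (r - 5)*(r - 1)*(r + 4)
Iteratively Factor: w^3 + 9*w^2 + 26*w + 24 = (w + 4)*(w^2 + 5*w + 6) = (w + 3)*(w + 4)*(w + 2)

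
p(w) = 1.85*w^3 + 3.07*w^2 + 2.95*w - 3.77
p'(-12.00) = 728.47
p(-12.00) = -2793.89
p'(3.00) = 71.32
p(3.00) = 82.66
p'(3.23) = 80.68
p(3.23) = 100.13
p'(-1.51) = 6.33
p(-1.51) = -7.59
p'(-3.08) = 36.69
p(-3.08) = -37.79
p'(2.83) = 64.78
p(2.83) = 71.10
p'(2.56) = 55.04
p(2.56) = 54.94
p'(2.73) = 61.08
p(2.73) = 64.80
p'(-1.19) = 3.50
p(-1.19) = -6.05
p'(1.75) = 30.69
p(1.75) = 20.71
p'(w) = 5.55*w^2 + 6.14*w + 2.95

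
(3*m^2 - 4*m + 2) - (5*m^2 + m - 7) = -2*m^2 - 5*m + 9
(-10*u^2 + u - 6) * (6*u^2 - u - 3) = -60*u^4 + 16*u^3 - 7*u^2 + 3*u + 18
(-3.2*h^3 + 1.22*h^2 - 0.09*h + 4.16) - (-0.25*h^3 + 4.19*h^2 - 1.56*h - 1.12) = -2.95*h^3 - 2.97*h^2 + 1.47*h + 5.28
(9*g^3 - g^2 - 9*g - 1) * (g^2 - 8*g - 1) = 9*g^5 - 73*g^4 - 10*g^3 + 72*g^2 + 17*g + 1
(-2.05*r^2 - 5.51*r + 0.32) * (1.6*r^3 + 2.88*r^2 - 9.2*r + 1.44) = -3.28*r^5 - 14.72*r^4 + 3.5032*r^3 + 48.6616*r^2 - 10.8784*r + 0.4608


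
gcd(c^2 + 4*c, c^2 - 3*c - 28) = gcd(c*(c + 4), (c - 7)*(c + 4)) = c + 4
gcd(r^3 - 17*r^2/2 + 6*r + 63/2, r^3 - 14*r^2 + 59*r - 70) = r - 7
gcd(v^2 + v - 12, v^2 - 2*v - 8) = 1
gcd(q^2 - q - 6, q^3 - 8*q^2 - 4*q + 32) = q + 2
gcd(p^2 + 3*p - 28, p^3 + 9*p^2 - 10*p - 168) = p^2 + 3*p - 28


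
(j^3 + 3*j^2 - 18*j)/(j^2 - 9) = j*(j + 6)/(j + 3)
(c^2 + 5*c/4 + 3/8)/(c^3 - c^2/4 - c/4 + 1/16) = 2*(4*c + 3)/(8*c^2 - 6*c + 1)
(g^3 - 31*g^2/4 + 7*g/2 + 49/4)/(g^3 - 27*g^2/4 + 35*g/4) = (g^2 - 6*g - 7)/(g*(g - 5))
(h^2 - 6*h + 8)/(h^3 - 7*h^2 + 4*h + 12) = (h - 4)/(h^2 - 5*h - 6)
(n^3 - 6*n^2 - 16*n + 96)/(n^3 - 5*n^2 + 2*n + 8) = (n^2 - 2*n - 24)/(n^2 - n - 2)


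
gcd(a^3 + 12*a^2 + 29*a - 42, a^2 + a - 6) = 1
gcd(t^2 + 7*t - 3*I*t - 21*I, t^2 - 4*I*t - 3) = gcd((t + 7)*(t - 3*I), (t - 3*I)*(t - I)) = t - 3*I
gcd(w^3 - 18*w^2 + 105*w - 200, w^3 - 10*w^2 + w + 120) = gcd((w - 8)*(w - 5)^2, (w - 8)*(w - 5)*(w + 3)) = w^2 - 13*w + 40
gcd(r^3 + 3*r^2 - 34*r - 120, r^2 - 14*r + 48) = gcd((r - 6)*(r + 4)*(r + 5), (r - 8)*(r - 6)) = r - 6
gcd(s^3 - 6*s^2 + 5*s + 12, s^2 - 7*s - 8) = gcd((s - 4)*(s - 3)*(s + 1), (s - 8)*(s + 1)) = s + 1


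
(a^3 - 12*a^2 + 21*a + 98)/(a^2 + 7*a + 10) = (a^2 - 14*a + 49)/(a + 5)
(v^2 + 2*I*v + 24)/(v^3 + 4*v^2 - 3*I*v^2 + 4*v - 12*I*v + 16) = (v + 6*I)/(v^2 + v*(4 + I) + 4*I)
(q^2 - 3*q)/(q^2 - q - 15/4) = 4*q*(3 - q)/(-4*q^2 + 4*q + 15)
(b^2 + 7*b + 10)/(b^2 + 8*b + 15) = (b + 2)/(b + 3)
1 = 1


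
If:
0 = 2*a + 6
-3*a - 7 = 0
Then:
No Solution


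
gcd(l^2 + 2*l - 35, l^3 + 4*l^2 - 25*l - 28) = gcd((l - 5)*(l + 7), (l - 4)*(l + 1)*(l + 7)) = l + 7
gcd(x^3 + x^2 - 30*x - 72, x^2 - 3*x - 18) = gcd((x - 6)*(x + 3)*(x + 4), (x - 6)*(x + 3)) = x^2 - 3*x - 18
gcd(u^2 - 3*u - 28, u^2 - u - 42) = u - 7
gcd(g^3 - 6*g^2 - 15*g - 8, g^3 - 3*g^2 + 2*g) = 1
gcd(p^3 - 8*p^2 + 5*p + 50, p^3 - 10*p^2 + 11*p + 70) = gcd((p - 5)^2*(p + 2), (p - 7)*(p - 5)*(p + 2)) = p^2 - 3*p - 10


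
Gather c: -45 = -45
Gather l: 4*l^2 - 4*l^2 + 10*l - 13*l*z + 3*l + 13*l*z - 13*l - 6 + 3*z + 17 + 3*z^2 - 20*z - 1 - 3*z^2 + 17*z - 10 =0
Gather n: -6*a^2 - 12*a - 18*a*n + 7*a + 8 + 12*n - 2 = -6*a^2 - 5*a + n*(12 - 18*a) + 6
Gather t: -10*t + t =-9*t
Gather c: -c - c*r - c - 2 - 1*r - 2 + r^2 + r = c*(-r - 2) + r^2 - 4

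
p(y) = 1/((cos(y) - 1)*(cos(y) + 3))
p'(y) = sin(y)/((cos(y) - 1)*(cos(y) + 3)^2) + sin(y)/((cos(y) - 1)^2*(cos(y) + 3))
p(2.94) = -0.25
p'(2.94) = 0.00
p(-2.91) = -0.25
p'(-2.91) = -0.00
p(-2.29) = -0.26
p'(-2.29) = -0.03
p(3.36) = -0.25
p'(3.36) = -0.00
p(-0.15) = -22.33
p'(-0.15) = -296.29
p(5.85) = -2.77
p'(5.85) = -12.29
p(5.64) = -1.32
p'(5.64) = -3.75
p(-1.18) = -0.48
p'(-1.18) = -0.58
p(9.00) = -0.25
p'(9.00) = 0.00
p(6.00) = -6.34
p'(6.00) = -44.03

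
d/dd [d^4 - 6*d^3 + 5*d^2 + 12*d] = 4*d^3 - 18*d^2 + 10*d + 12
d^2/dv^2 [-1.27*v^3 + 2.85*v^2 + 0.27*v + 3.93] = 5.7 - 7.62*v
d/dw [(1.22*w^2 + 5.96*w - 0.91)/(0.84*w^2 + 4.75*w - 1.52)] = (0.788599999999999*w^2 - 2.18*w - 4.7367)/(0.7056*w^4 + 7.98*w^3 + 20.0089*w^2 - 14.44*w + 2.3104)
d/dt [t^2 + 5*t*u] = 2*t + 5*u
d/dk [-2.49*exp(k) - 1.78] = -2.49*exp(k)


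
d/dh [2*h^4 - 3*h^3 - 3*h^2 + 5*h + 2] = 8*h^3 - 9*h^2 - 6*h + 5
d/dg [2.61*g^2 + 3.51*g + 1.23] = 5.22*g + 3.51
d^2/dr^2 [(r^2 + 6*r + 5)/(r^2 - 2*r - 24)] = 2*(8*r^3 + 87*r^2 + 402*r + 428)/(r^6 - 6*r^5 - 60*r^4 + 280*r^3 + 1440*r^2 - 3456*r - 13824)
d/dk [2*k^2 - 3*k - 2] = 4*k - 3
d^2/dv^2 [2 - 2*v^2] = -4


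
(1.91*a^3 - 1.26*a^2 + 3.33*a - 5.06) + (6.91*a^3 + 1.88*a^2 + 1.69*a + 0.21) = 8.82*a^3 + 0.62*a^2 + 5.02*a - 4.85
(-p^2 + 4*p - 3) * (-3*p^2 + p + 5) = 3*p^4 - 13*p^3 + 8*p^2 + 17*p - 15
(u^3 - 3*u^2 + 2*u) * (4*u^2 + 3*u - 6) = 4*u^5 - 9*u^4 - 7*u^3 + 24*u^2 - 12*u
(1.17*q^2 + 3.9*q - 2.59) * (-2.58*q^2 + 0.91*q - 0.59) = -3.0186*q^4 - 8.9973*q^3 + 9.5409*q^2 - 4.6579*q + 1.5281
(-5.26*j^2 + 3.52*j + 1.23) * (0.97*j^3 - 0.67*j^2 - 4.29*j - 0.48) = -5.1022*j^5 + 6.9386*j^4 + 21.4001*j^3 - 13.4001*j^2 - 6.9663*j - 0.5904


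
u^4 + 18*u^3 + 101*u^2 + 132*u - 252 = (u - 1)*(u + 6)^2*(u + 7)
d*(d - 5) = d^2 - 5*d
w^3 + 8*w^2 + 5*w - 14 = (w - 1)*(w + 2)*(w + 7)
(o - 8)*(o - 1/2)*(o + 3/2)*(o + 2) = o^4 - 5*o^3 - 91*o^2/4 - 23*o/2 + 12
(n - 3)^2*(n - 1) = n^3 - 7*n^2 + 15*n - 9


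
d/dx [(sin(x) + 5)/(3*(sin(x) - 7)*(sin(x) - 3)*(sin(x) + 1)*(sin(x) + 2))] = (-3*sin(x)^4 - 6*sin(x)^3 + 112*sin(x)^2 + 70*sin(x) - 173)*cos(x)/(3*(sin(x) - 7)^2*(sin(x) - 3)^2*(sin(x) + 1)^2*(sin(x) + 2)^2)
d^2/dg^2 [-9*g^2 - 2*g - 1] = -18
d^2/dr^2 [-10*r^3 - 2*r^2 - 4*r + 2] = -60*r - 4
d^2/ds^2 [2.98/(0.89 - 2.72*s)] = -44.094464/(2.72*s - 0.89)^3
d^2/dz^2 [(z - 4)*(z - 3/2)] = 2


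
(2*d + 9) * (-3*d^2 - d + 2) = -6*d^3 - 29*d^2 - 5*d + 18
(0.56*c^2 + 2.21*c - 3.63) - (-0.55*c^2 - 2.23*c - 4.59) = 1.11*c^2 + 4.44*c + 0.96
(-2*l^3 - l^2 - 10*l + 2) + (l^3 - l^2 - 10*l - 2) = -l^3 - 2*l^2 - 20*l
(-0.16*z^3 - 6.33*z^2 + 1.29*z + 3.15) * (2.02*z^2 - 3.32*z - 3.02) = -0.3232*z^5 - 12.2554*z^4 + 24.1046*z^3 + 21.1968*z^2 - 14.3538*z - 9.513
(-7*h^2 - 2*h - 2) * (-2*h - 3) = 14*h^3 + 25*h^2 + 10*h + 6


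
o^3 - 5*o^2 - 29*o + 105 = (o - 7)*(o - 3)*(o + 5)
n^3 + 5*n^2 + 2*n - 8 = (n - 1)*(n + 2)*(n + 4)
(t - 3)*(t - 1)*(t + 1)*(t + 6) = t^4 + 3*t^3 - 19*t^2 - 3*t + 18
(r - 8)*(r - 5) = r^2 - 13*r + 40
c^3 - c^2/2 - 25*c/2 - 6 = (c - 4)*(c + 1/2)*(c + 3)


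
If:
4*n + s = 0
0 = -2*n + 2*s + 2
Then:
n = 1/5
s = -4/5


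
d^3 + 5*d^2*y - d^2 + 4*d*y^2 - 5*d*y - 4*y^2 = (d - 1)*(d + y)*(d + 4*y)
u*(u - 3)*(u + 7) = u^3 + 4*u^2 - 21*u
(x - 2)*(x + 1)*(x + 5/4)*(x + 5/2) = x^4 + 11*x^3/4 - 21*x^2/8 - 85*x/8 - 25/4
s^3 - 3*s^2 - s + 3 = (s - 3)*(s - 1)*(s + 1)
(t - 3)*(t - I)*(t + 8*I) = t^3 - 3*t^2 + 7*I*t^2 + 8*t - 21*I*t - 24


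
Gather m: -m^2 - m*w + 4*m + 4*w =-m^2 + m*(4 - w) + 4*w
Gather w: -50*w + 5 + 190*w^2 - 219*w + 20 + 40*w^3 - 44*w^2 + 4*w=40*w^3 + 146*w^2 - 265*w + 25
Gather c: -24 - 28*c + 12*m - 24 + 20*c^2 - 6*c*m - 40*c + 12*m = 20*c^2 + c*(-6*m - 68) + 24*m - 48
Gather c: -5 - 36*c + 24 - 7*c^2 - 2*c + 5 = -7*c^2 - 38*c + 24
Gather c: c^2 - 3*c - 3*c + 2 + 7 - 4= c^2 - 6*c + 5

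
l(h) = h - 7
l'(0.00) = 1.00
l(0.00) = -7.00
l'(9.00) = 1.00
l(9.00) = 2.00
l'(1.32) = 1.00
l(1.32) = -5.68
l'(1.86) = 1.00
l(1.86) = -5.14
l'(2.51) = 1.00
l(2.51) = -4.49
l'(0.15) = 1.00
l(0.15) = -6.85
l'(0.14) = 1.00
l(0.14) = -6.86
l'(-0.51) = 1.00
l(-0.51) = -7.51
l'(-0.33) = 1.00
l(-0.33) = -7.33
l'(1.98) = 1.00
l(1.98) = -5.02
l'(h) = 1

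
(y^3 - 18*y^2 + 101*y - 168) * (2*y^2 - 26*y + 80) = 2*y^5 - 62*y^4 + 750*y^3 - 4402*y^2 + 12448*y - 13440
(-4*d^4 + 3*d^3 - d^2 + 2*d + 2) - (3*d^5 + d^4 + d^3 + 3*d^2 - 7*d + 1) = -3*d^5 - 5*d^4 + 2*d^3 - 4*d^2 + 9*d + 1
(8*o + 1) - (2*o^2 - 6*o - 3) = -2*o^2 + 14*o + 4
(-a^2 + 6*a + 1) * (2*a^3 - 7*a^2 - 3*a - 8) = -2*a^5 + 19*a^4 - 37*a^3 - 17*a^2 - 51*a - 8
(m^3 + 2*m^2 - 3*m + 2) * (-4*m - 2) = -4*m^4 - 10*m^3 + 8*m^2 - 2*m - 4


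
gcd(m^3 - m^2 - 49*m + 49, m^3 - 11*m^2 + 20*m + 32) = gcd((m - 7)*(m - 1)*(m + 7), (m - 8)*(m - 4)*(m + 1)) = 1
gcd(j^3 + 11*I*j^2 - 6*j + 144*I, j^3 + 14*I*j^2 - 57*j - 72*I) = j + 8*I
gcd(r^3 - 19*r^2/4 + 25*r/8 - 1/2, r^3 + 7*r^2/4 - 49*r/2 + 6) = r^2 - 17*r/4 + 1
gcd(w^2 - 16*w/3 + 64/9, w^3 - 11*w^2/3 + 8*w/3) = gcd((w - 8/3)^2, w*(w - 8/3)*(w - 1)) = w - 8/3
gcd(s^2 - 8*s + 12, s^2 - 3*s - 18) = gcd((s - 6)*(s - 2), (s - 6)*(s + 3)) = s - 6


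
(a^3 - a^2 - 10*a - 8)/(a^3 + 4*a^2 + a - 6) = (a^2 - 3*a - 4)/(a^2 + 2*a - 3)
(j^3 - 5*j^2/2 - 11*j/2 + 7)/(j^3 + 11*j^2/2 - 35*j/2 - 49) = (j - 1)/(j + 7)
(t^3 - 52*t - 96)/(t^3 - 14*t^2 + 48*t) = (t^2 + 8*t + 12)/(t*(t - 6))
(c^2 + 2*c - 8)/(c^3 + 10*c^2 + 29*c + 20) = (c - 2)/(c^2 + 6*c + 5)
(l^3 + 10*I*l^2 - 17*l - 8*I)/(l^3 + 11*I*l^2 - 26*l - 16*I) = (l + I)/(l + 2*I)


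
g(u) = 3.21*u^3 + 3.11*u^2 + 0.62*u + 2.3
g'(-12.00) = 1312.70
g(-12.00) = -5104.18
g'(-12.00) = 1312.70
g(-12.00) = -5104.18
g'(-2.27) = 36.12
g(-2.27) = -20.63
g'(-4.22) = 145.87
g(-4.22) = -186.17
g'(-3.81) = 116.71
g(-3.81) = -132.45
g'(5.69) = 347.79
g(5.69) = 697.86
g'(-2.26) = 35.75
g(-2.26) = -20.27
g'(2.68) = 86.46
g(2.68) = 88.09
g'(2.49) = 75.81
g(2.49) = 72.68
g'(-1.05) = 4.71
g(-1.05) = 1.36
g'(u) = 9.63*u^2 + 6.22*u + 0.62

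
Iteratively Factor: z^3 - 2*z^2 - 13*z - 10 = (z + 1)*(z^2 - 3*z - 10) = (z - 5)*(z + 1)*(z + 2)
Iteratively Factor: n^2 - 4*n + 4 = (n - 2)*(n - 2)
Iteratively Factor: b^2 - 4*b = (b)*(b - 4)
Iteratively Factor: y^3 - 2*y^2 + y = (y - 1)*(y^2 - y) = (y - 1)^2*(y)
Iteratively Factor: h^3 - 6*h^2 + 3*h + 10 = (h - 2)*(h^2 - 4*h - 5) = (h - 5)*(h - 2)*(h + 1)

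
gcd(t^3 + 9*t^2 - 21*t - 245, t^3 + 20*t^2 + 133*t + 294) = t^2 + 14*t + 49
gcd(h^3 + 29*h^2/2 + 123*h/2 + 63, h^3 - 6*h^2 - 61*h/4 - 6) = h + 3/2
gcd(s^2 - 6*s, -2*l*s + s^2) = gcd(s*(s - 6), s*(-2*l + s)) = s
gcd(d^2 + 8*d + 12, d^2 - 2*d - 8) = d + 2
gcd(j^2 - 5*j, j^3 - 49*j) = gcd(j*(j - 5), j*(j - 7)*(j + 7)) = j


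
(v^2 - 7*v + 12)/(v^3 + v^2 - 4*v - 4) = (v^2 - 7*v + 12)/(v^3 + v^2 - 4*v - 4)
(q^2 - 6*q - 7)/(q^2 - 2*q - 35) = (q + 1)/(q + 5)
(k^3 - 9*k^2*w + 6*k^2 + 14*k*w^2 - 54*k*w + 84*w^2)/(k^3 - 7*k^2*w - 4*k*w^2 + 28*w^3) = (k + 6)/(k + 2*w)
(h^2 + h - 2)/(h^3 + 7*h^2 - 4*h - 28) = (h - 1)/(h^2 + 5*h - 14)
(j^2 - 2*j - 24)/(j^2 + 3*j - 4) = (j - 6)/(j - 1)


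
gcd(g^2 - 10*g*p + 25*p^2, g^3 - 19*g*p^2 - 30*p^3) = -g + 5*p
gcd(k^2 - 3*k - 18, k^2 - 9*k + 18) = k - 6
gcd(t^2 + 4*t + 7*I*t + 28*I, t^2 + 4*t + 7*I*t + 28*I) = t^2 + t*(4 + 7*I) + 28*I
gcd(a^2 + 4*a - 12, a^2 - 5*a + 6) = a - 2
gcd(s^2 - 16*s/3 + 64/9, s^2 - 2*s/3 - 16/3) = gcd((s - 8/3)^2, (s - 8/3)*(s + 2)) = s - 8/3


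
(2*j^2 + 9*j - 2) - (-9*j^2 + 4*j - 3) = 11*j^2 + 5*j + 1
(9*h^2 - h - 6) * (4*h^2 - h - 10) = 36*h^4 - 13*h^3 - 113*h^2 + 16*h + 60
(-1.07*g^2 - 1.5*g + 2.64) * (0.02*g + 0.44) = -0.0214*g^3 - 0.5008*g^2 - 0.6072*g + 1.1616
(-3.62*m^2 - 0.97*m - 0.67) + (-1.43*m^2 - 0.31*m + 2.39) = -5.05*m^2 - 1.28*m + 1.72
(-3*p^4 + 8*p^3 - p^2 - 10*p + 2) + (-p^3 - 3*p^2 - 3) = -3*p^4 + 7*p^3 - 4*p^2 - 10*p - 1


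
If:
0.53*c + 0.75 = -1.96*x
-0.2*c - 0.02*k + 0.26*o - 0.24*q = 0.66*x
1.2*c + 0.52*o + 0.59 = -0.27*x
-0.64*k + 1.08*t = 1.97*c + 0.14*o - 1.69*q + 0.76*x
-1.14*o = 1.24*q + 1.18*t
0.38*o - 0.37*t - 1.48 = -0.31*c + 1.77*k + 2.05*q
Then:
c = 1.38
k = 0.96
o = -3.92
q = -3.40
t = 7.36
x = -0.75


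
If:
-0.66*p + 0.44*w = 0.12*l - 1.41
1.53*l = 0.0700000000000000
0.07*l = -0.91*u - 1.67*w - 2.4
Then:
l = 0.05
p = 0.666666666666667*w + 2.12804515745692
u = -1.83516483516484*w - 2.64088199382317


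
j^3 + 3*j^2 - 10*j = j*(j - 2)*(j + 5)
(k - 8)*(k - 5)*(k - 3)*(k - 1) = k^4 - 17*k^3 + 95*k^2 - 199*k + 120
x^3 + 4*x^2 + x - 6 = (x - 1)*(x + 2)*(x + 3)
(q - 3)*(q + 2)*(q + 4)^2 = q^4 + 7*q^3 + 2*q^2 - 64*q - 96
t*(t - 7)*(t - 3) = t^3 - 10*t^2 + 21*t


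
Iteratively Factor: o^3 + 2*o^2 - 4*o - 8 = (o + 2)*(o^2 - 4) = (o + 2)^2*(o - 2)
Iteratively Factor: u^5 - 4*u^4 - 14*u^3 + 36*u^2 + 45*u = (u + 1)*(u^4 - 5*u^3 - 9*u^2 + 45*u) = (u + 1)*(u + 3)*(u^3 - 8*u^2 + 15*u) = (u - 5)*(u + 1)*(u + 3)*(u^2 - 3*u) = u*(u - 5)*(u + 1)*(u + 3)*(u - 3)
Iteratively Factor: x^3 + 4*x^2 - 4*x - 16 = (x - 2)*(x^2 + 6*x + 8) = (x - 2)*(x + 2)*(x + 4)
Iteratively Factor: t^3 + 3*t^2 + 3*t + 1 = (t + 1)*(t^2 + 2*t + 1) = (t + 1)^2*(t + 1)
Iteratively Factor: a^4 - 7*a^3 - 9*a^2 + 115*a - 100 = (a - 5)*(a^3 - 2*a^2 - 19*a + 20) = (a - 5)^2*(a^2 + 3*a - 4) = (a - 5)^2*(a - 1)*(a + 4)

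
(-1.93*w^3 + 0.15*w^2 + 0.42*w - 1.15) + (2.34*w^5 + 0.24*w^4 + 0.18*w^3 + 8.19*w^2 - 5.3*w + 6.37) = 2.34*w^5 + 0.24*w^4 - 1.75*w^3 + 8.34*w^2 - 4.88*w + 5.22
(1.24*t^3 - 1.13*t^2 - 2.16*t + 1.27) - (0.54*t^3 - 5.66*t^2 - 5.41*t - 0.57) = 0.7*t^3 + 4.53*t^2 + 3.25*t + 1.84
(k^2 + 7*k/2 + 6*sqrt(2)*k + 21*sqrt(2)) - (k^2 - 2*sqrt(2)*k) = 7*k/2 + 8*sqrt(2)*k + 21*sqrt(2)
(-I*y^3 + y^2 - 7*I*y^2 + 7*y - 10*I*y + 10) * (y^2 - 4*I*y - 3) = -I*y^5 - 3*y^4 - 7*I*y^4 - 21*y^3 - 11*I*y^3 - 33*y^2 - 7*I*y^2 - 21*y - 10*I*y - 30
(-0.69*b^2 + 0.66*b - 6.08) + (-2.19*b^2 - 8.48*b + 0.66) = -2.88*b^2 - 7.82*b - 5.42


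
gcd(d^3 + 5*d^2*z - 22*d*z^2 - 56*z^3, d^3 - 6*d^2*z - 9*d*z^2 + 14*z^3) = d + 2*z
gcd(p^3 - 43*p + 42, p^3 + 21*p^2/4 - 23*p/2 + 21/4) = p^2 + 6*p - 7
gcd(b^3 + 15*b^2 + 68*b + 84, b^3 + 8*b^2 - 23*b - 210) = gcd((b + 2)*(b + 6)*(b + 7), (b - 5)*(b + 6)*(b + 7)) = b^2 + 13*b + 42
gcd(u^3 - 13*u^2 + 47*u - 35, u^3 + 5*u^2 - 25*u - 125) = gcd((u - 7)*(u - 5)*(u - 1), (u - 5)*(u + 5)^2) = u - 5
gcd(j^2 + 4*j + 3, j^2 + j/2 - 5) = 1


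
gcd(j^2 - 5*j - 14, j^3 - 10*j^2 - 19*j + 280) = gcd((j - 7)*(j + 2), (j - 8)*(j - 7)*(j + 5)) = j - 7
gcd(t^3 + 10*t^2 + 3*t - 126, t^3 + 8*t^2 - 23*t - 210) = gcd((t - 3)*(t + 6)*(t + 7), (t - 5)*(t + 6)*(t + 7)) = t^2 + 13*t + 42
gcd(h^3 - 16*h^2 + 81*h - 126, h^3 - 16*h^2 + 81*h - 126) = h^3 - 16*h^2 + 81*h - 126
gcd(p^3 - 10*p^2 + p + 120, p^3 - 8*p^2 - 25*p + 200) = p^2 - 13*p + 40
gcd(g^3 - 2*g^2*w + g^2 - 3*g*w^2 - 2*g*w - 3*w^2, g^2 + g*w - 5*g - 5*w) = g + w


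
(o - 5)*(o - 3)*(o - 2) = o^3 - 10*o^2 + 31*o - 30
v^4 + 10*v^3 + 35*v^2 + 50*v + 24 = (v + 1)*(v + 2)*(v + 3)*(v + 4)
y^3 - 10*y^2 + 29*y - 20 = (y - 5)*(y - 4)*(y - 1)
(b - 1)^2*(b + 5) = b^3 + 3*b^2 - 9*b + 5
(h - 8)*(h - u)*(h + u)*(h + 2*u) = h^4 + 2*h^3*u - 8*h^3 - h^2*u^2 - 16*h^2*u - 2*h*u^3 + 8*h*u^2 + 16*u^3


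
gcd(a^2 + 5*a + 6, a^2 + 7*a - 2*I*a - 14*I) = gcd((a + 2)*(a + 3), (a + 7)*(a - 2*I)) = 1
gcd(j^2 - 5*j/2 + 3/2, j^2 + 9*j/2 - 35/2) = 1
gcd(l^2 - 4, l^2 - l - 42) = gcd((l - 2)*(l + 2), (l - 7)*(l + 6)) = 1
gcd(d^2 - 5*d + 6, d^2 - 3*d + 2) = d - 2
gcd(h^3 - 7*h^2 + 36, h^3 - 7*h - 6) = h^2 - h - 6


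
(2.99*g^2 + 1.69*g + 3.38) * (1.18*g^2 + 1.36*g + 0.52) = 3.5282*g^4 + 6.0606*g^3 + 7.8416*g^2 + 5.4756*g + 1.7576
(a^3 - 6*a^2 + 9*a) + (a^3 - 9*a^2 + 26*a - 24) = 2*a^3 - 15*a^2 + 35*a - 24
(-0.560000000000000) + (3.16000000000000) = 2.60000000000000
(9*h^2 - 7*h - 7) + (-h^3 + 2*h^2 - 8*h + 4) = -h^3 + 11*h^2 - 15*h - 3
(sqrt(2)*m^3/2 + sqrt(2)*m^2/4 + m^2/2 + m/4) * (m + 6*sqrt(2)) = sqrt(2)*m^4/2 + sqrt(2)*m^3/4 + 13*m^3/2 + 13*m^2/4 + 3*sqrt(2)*m^2 + 3*sqrt(2)*m/2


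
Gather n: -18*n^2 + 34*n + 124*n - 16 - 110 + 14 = -18*n^2 + 158*n - 112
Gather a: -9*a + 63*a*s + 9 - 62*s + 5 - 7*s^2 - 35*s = a*(63*s - 9) - 7*s^2 - 97*s + 14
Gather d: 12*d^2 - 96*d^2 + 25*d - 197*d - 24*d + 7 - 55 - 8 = -84*d^2 - 196*d - 56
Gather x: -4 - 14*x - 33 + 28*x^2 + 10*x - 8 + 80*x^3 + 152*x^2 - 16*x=80*x^3 + 180*x^2 - 20*x - 45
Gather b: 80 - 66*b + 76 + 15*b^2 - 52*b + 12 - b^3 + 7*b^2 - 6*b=-b^3 + 22*b^2 - 124*b + 168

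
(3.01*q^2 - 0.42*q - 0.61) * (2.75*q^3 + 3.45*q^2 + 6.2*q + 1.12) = 8.2775*q^5 + 9.2295*q^4 + 15.5355*q^3 - 1.3373*q^2 - 4.2524*q - 0.6832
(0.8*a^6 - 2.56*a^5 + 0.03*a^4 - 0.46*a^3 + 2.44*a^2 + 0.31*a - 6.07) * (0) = 0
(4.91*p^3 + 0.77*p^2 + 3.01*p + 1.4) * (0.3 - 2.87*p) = -14.0917*p^4 - 0.7369*p^3 - 8.4077*p^2 - 3.115*p + 0.42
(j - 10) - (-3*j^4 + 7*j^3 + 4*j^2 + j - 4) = 3*j^4 - 7*j^3 - 4*j^2 - 6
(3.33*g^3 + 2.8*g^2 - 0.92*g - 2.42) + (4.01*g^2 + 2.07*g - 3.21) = 3.33*g^3 + 6.81*g^2 + 1.15*g - 5.63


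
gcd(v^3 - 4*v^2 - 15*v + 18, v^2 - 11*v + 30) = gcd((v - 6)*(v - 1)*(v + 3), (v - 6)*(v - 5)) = v - 6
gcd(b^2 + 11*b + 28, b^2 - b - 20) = b + 4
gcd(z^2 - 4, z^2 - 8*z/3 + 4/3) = z - 2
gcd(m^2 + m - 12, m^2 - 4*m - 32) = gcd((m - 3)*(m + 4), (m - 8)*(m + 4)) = m + 4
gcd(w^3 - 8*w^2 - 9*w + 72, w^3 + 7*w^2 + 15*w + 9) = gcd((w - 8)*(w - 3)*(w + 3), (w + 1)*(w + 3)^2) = w + 3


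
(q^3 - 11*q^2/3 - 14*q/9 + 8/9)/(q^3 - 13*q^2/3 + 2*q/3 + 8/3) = (q - 1/3)/(q - 1)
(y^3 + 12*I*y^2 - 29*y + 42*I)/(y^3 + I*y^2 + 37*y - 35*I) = (y + 6*I)/(y - 5*I)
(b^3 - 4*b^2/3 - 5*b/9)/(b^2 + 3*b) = (9*b^2 - 12*b - 5)/(9*(b + 3))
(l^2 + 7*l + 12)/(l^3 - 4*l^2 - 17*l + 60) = (l + 3)/(l^2 - 8*l + 15)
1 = 1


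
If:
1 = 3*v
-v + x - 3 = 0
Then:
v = 1/3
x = 10/3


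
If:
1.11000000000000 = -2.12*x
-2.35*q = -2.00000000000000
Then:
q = 0.85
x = -0.52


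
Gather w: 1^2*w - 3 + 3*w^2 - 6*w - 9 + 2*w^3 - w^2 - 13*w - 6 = 2*w^3 + 2*w^2 - 18*w - 18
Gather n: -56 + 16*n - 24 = 16*n - 80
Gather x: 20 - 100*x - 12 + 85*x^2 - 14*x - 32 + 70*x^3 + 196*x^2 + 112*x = 70*x^3 + 281*x^2 - 2*x - 24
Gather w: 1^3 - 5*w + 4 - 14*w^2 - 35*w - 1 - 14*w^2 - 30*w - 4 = -28*w^2 - 70*w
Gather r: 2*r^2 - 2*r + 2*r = 2*r^2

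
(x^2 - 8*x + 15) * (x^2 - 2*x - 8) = x^4 - 10*x^3 + 23*x^2 + 34*x - 120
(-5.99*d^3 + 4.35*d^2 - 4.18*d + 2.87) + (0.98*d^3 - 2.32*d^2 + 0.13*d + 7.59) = -5.01*d^3 + 2.03*d^2 - 4.05*d + 10.46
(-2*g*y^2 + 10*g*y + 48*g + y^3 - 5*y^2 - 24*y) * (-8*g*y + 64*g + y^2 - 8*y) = 16*g^2*y^3 - 208*g^2*y^2 + 256*g^2*y + 3072*g^2 - 10*g*y^4 + 130*g*y^3 - 160*g*y^2 - 1920*g*y + y^5 - 13*y^4 + 16*y^3 + 192*y^2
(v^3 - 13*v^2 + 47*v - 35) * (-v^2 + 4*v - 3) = -v^5 + 17*v^4 - 102*v^3 + 262*v^2 - 281*v + 105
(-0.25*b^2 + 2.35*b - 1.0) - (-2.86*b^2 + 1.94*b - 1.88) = 2.61*b^2 + 0.41*b + 0.88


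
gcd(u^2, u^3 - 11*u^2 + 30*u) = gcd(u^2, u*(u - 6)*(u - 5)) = u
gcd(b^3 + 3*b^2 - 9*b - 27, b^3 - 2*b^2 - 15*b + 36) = b - 3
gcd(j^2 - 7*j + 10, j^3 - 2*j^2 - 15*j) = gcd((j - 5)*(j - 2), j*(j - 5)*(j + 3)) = j - 5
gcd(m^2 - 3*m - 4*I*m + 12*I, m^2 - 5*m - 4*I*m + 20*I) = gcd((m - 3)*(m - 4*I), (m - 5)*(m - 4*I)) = m - 4*I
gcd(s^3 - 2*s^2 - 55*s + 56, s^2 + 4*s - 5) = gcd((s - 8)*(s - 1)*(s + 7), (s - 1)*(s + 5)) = s - 1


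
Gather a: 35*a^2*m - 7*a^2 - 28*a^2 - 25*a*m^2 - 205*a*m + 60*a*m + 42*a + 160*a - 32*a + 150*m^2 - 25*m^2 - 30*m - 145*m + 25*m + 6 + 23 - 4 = a^2*(35*m - 35) + a*(-25*m^2 - 145*m + 170) + 125*m^2 - 150*m + 25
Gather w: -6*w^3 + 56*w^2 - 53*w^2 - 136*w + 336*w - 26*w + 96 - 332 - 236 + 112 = -6*w^3 + 3*w^2 + 174*w - 360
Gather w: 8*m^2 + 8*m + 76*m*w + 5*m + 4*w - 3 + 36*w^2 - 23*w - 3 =8*m^2 + 13*m + 36*w^2 + w*(76*m - 19) - 6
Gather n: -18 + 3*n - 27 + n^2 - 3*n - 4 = n^2 - 49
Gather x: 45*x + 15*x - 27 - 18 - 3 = 60*x - 48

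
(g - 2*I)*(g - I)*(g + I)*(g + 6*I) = g^4 + 4*I*g^3 + 13*g^2 + 4*I*g + 12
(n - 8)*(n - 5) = n^2 - 13*n + 40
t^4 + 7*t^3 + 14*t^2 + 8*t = t*(t + 1)*(t + 2)*(t + 4)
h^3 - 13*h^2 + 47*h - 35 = (h - 7)*(h - 5)*(h - 1)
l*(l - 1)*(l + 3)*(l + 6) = l^4 + 8*l^3 + 9*l^2 - 18*l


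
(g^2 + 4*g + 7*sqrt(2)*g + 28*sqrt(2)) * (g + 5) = g^3 + 9*g^2 + 7*sqrt(2)*g^2 + 20*g + 63*sqrt(2)*g + 140*sqrt(2)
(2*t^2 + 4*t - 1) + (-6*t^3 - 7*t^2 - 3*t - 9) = -6*t^3 - 5*t^2 + t - 10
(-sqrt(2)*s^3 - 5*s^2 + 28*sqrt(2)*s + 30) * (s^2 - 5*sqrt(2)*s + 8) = -sqrt(2)*s^5 + 5*s^4 + 45*sqrt(2)*s^3 - 290*s^2 + 74*sqrt(2)*s + 240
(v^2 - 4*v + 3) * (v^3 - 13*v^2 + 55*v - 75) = v^5 - 17*v^4 + 110*v^3 - 334*v^2 + 465*v - 225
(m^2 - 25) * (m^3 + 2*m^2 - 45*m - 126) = m^5 + 2*m^4 - 70*m^3 - 176*m^2 + 1125*m + 3150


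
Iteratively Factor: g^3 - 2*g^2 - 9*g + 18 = (g + 3)*(g^2 - 5*g + 6) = (g - 3)*(g + 3)*(g - 2)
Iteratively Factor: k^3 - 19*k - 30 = (k - 5)*(k^2 + 5*k + 6) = (k - 5)*(k + 3)*(k + 2)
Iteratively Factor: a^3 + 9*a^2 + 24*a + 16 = (a + 4)*(a^2 + 5*a + 4) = (a + 1)*(a + 4)*(a + 4)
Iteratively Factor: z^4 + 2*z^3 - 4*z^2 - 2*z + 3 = (z + 1)*(z^3 + z^2 - 5*z + 3) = (z - 1)*(z + 1)*(z^2 + 2*z - 3) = (z - 1)*(z + 1)*(z + 3)*(z - 1)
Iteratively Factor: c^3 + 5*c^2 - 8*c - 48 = (c + 4)*(c^2 + c - 12) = (c + 4)^2*(c - 3)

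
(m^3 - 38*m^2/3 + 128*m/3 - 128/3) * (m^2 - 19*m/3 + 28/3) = m^5 - 19*m^4 + 1190*m^3/9 - 3880*m^2/9 + 6016*m/9 - 3584/9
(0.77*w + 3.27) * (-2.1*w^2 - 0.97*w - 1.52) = -1.617*w^3 - 7.6139*w^2 - 4.3423*w - 4.9704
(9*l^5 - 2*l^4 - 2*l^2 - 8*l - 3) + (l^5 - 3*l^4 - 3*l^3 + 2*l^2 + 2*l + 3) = 10*l^5 - 5*l^4 - 3*l^3 - 6*l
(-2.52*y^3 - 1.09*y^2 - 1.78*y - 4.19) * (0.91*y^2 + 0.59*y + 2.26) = -2.2932*y^5 - 2.4787*y^4 - 7.9581*y^3 - 7.3265*y^2 - 6.4949*y - 9.4694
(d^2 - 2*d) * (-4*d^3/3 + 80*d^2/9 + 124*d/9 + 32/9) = -4*d^5/3 + 104*d^4/9 - 4*d^3 - 24*d^2 - 64*d/9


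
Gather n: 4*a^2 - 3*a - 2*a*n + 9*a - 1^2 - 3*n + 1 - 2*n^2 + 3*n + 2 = 4*a^2 - 2*a*n + 6*a - 2*n^2 + 2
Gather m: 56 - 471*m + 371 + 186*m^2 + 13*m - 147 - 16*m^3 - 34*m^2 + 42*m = -16*m^3 + 152*m^2 - 416*m + 280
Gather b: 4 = 4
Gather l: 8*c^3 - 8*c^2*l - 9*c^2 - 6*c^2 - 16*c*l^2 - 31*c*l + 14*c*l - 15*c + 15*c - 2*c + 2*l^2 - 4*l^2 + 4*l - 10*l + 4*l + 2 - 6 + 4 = 8*c^3 - 15*c^2 - 2*c + l^2*(-16*c - 2) + l*(-8*c^2 - 17*c - 2)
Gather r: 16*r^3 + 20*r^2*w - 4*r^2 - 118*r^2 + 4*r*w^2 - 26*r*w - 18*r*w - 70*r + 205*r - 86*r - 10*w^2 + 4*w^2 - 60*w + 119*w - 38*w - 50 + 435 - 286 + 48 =16*r^3 + r^2*(20*w - 122) + r*(4*w^2 - 44*w + 49) - 6*w^2 + 21*w + 147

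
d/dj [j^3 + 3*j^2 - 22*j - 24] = 3*j^2 + 6*j - 22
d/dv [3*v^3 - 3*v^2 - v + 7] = 9*v^2 - 6*v - 1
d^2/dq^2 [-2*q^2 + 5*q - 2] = -4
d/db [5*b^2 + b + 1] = 10*b + 1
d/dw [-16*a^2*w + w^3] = -16*a^2 + 3*w^2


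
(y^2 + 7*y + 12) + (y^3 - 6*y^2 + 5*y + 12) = y^3 - 5*y^2 + 12*y + 24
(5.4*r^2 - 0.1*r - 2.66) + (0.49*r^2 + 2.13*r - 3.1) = 5.89*r^2 + 2.03*r - 5.76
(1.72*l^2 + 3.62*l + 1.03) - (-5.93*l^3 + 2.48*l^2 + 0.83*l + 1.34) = 5.93*l^3 - 0.76*l^2 + 2.79*l - 0.31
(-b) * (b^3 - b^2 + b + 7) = -b^4 + b^3 - b^2 - 7*b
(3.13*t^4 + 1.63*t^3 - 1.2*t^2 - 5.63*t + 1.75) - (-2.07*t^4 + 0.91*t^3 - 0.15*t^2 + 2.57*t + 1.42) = 5.2*t^4 + 0.72*t^3 - 1.05*t^2 - 8.2*t + 0.33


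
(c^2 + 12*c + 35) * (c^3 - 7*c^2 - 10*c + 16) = c^5 + 5*c^4 - 59*c^3 - 349*c^2 - 158*c + 560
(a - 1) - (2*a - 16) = 15 - a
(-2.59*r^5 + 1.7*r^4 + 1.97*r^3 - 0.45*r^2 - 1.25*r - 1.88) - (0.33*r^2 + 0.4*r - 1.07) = -2.59*r^5 + 1.7*r^4 + 1.97*r^3 - 0.78*r^2 - 1.65*r - 0.81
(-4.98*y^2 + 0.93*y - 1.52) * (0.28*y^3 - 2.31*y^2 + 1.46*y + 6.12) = -1.3944*y^5 + 11.7642*y^4 - 9.8447*y^3 - 25.6086*y^2 + 3.4724*y - 9.3024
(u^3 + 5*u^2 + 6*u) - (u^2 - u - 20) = u^3 + 4*u^2 + 7*u + 20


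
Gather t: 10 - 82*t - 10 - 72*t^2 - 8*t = -72*t^2 - 90*t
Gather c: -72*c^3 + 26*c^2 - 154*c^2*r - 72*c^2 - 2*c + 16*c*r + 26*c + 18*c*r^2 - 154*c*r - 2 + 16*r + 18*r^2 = -72*c^3 + c^2*(-154*r - 46) + c*(18*r^2 - 138*r + 24) + 18*r^2 + 16*r - 2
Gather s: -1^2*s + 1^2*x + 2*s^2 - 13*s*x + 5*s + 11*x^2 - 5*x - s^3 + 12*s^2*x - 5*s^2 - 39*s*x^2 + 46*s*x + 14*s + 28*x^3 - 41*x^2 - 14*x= -s^3 + s^2*(12*x - 3) + s*(-39*x^2 + 33*x + 18) + 28*x^3 - 30*x^2 - 18*x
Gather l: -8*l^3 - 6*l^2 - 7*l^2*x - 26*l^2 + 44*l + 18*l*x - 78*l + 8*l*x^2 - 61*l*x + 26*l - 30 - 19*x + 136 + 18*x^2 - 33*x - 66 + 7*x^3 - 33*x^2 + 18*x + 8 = -8*l^3 + l^2*(-7*x - 32) + l*(8*x^2 - 43*x - 8) + 7*x^3 - 15*x^2 - 34*x + 48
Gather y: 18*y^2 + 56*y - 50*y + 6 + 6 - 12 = 18*y^2 + 6*y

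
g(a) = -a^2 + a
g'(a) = 1 - 2*a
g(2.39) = -3.32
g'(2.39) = -3.78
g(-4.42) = -23.96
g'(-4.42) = 9.84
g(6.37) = -34.21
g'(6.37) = -11.74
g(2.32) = -3.06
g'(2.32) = -3.64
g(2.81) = -5.09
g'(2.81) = -4.62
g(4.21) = -13.51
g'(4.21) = -7.42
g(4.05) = -12.35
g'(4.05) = -7.10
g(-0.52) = -0.79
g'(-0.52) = 2.04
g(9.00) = -72.00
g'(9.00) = -17.00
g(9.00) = -72.00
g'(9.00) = -17.00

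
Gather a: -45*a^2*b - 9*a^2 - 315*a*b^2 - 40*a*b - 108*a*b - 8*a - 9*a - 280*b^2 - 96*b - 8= a^2*(-45*b - 9) + a*(-315*b^2 - 148*b - 17) - 280*b^2 - 96*b - 8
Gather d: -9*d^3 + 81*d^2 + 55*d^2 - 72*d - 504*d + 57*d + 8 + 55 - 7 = -9*d^3 + 136*d^2 - 519*d + 56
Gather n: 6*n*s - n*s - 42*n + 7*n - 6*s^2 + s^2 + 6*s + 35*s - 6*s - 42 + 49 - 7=n*(5*s - 35) - 5*s^2 + 35*s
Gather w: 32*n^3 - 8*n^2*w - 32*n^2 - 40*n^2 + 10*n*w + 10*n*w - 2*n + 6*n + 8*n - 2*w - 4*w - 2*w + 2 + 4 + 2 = 32*n^3 - 72*n^2 + 12*n + w*(-8*n^2 + 20*n - 8) + 8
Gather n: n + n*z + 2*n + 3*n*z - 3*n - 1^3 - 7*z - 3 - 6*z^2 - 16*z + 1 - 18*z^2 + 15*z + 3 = 4*n*z - 24*z^2 - 8*z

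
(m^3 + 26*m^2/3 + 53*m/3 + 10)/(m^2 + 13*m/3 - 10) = (3*m^2 + 8*m + 5)/(3*m - 5)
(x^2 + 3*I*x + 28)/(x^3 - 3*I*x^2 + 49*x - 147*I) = (x - 4*I)/(x^2 - 10*I*x - 21)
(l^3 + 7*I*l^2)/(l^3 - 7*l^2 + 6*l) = l*(l + 7*I)/(l^2 - 7*l + 6)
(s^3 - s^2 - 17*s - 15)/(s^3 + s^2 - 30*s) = (s^2 + 4*s + 3)/(s*(s + 6))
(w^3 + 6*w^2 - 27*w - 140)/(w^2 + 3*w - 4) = (w^2 + 2*w - 35)/(w - 1)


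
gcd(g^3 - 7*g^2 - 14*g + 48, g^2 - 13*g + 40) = g - 8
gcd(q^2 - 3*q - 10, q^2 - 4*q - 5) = q - 5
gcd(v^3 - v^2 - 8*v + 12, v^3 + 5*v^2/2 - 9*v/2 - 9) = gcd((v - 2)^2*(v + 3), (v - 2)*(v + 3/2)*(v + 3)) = v^2 + v - 6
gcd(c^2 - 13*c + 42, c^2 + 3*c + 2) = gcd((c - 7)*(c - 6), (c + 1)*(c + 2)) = 1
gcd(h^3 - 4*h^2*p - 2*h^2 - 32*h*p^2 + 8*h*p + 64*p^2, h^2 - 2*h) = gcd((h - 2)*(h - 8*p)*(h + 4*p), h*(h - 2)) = h - 2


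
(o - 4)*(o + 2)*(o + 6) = o^3 + 4*o^2 - 20*o - 48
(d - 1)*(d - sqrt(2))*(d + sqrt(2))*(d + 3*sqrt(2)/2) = d^4 - d^3 + 3*sqrt(2)*d^3/2 - 3*sqrt(2)*d^2/2 - 2*d^2 - 3*sqrt(2)*d + 2*d + 3*sqrt(2)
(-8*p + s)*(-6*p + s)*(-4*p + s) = -192*p^3 + 104*p^2*s - 18*p*s^2 + s^3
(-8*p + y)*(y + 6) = -8*p*y - 48*p + y^2 + 6*y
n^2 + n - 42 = (n - 6)*(n + 7)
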